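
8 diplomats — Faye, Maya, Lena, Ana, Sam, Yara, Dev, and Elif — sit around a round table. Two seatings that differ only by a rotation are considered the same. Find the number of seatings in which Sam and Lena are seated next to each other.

1440

Treat {Sam, Lena} as one unit (2 internal orders) and seat the resulting 7 units around the table: (6)! circular arrangements.
So 2 × (6)! = 2 × 720 = 1440.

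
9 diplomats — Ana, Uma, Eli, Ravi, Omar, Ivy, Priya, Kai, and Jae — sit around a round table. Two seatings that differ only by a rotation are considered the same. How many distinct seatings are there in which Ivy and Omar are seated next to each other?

10080

Glue Ivy and Omar into a block (2 internal orders). Seating 8 units around a circle gives (7)! arrangements.
So 2 × (7)! = 2 × 5040 = 10080.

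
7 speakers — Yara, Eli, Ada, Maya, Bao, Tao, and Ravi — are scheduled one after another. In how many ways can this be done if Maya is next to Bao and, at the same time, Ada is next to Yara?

480

Treat {Maya,Bao} as one block (2 orders) and {Ada,Yara} as another (2 orders).
That leaves 5 units to arrange: 2 × 2 × 5! = 4 × 120 = 480.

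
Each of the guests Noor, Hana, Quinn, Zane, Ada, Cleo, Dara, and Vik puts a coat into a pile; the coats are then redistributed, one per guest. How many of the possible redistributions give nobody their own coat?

14833

Count assignments avoiding every fixed point. For any j of the 8 guests fixed to their own coat, the other 8−j can be arranged in (8−j)! ways.
By inclusion–exclusion this is Σ_{j=0}^{8} (−1)^j C(8,j)·(8−j)!.
Computing: 40320 − 40320 + 20160 − 6720 + 1680 − 336 + 56 − 8 + 1 = 14833.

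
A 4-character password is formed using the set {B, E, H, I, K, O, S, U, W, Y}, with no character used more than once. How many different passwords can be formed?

5040

This is a permutation of 4 out of 10: P(10,4) = 10!/6!.
That product is 10 × 9 × 8 × 7 = 5040.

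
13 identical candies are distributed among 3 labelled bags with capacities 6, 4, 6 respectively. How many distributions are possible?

10

Ignoring the caps, the number of non-negative solutions to x_1+…+x_3 = 13 is C(15,2) = 105.
Subtract solutions that violate a single cap (substitute x_i' = x_i − (cap_i+1)): x_1 ≥ 7 gives C(8,2) = 28; x_2 ≥ 5 gives C(10,2) = 45; x_3 ≥ 7 gives C(8,2) = 28. Together 101.
Add back pairs where two caps are both exceeded: 3 + 0 + 3 = 6.
By inclusion–exclusion the count is 105 − 101 + 6 = 10.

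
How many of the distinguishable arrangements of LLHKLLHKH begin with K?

With the first slot taken by K, it remains to arrange the other 8 letters (LLHLLHKH).
Those 8 letters have H appearing 3 times and L appearing 4 times, giving (8)!/(4!·3!) = 280.

280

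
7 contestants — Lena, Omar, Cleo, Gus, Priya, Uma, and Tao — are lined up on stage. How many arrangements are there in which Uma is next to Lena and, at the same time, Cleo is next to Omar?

Treat {Uma,Lena} as one block (2 orders) and {Cleo,Omar} as another (2 orders).
That leaves 5 units to arrange: 2 × 2 × 5! = 4 × 120 = 480.

480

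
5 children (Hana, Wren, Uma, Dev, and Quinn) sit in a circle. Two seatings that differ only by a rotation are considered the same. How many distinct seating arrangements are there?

Around a circle, 5 distinct people have 5!/5 = (4)! = 24 rotationally distinct seatings.

24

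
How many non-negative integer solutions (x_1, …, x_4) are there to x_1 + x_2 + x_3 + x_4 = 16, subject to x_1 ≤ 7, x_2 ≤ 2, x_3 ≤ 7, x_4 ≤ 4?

Ignoring the caps, the number of non-negative solutions to x_1+…+x_4 = 16 is C(19,3) = 969.
Subtract solutions that violate a single cap (substitute x_i' = x_i − (cap_i+1)): x_1 ≥ 8 gives C(11,3) = 165; x_2 ≥ 3 gives C(16,3) = 560; x_3 ≥ 8 gives C(11,3) = 165; x_4 ≥ 5 gives C(14,3) = 364. Together 1254.
Add back pairs where two caps are both exceeded: 56 + 1 + 20 + 56 + 165 + 20 = 318.
Subtract triples: 0 + 1 + 0 + 1 = 2.
By inclusion–exclusion the count is 969 − 1254 + 318 − 2 = 31.

31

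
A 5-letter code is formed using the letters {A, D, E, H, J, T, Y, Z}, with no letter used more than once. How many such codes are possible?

This is a permutation of 5 out of 8: P(8,5) = 8!/3!.
That product is 8 × 7 × 6 × 5 × 4 = 6720.

6720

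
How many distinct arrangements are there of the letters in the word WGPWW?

The 5 letters of WGPWW have repeats: W appearing 3 times.
So there are 5! / (3!) = 20 distinguishable arrangements.

20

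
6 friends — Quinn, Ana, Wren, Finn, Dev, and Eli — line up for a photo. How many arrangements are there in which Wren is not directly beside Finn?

There are 6! = 720 arrangements in all. If Wren and Finn are adjacent, merging them into one block gives 2·(5)! = 240 arrangements.
Complementary counting: 720 − 240 = 480.

480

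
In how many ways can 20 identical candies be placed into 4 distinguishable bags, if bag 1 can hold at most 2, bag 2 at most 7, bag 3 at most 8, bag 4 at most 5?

10

By stars and bars, unrestricted non-negative solutions to x_1+…+x_4 = 20 number C(20+3,3) = 1771.
Subtract solutions that violate a single cap (substitute x_i' = x_i − (cap_i+1)): x_1 ≥ 3 gives C(20,3) = 1140; x_2 ≥ 8 gives C(15,3) = 455; x_3 ≥ 9 gives C(14,3) = 364; x_4 ≥ 6 gives C(17,3) = 680. Together 2639.
Add back pairs where two caps are both exceeded: 220 + 165 + 364 + 20 + 84 + 56 = 909.
Subtract triples: 1 + 20 + 10 + 0 = 31.
By inclusion–exclusion the count is 1771 − 2639 + 909 − 31 = 10.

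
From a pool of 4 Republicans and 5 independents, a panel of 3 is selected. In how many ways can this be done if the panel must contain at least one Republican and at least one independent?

70

Total 3-person selections from all 9: C(9,3) = 84.
Selections missing a whole group: no Republicans → C(5,3) = 10; no independents → C(4,3) = 4.
Both groups omitted at once is impossible, so 84 − 14 = 70.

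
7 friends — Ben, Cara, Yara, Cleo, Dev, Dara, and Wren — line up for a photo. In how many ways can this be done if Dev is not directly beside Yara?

Of the 7! = 5040 arrangements, those with Dev and Yara adjacent number 2 × 6! = 1440 (treat the pair as a block with 2 internal orders).
So 5040 − 1440 = 3600 arrangements keep them apart.

3600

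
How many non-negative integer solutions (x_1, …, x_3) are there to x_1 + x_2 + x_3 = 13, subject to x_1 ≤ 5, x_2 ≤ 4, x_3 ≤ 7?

By stars and bars, unrestricted non-negative solutions to x_1+…+x_3 = 13 number C(13+2,2) = 105.
Subtract solutions that violate a single cap (substitute x_i' = x_i − (cap_i+1)): x_1 ≥ 6 gives C(9,2) = 36; x_2 ≥ 5 gives C(10,2) = 45; x_3 ≥ 8 gives C(7,2) = 21. Together 102.
Add back pairs where two caps are both exceeded: 6 + 0 + 1 = 7.
By inclusion–exclusion the count is 105 − 102 + 7 = 10.

10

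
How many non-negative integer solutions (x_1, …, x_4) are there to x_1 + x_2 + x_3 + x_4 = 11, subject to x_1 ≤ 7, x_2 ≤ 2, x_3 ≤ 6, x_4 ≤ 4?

85

Ignoring the caps, the number of non-negative solutions to x_1+…+x_4 = 11 is C(14,3) = 364.
Subtract solutions that violate a single cap (substitute x_i' = x_i − (cap_i+1)): x_1 ≥ 8 gives C(6,3) = 20; x_2 ≥ 3 gives C(11,3) = 165; x_3 ≥ 7 gives C(7,3) = 35; x_4 ≥ 5 gives C(9,3) = 84. Together 304.
Add back pairs where two caps are both exceeded: 1 + 0 + 0 + 4 + 20 + 0 = 25.
By inclusion–exclusion the count is 364 − 304 + 25 = 85.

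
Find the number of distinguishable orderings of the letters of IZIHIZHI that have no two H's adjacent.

There are 8!/(4!·2!·2!) = 420 arrangements of IZIHIZHI in total.
If the two H's are adjacent, glue them into one block, leaving 7 items to arrange: (7)!/(4!·2!) = 105 ways.
Subtracting, 420 − 105 = 315 arrangements keep the H's apart.

315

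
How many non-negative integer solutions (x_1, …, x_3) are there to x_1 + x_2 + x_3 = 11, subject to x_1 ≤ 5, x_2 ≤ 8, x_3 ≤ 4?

By stars and bars, unrestricted non-negative solutions to x_1+…+x_3 = 11 number C(11+2,2) = 78.
Subtract solutions that violate a single cap (substitute x_i' = x_i − (cap_i+1)): x_1 ≥ 6 gives C(7,2) = 21; x_2 ≥ 9 gives C(4,2) = 6; x_3 ≥ 5 gives C(8,2) = 28. Together 55.
Add back pairs where two caps are both exceeded: 0 + 1 + 0 = 1.
By inclusion–exclusion the count is 78 − 55 + 1 = 24.

24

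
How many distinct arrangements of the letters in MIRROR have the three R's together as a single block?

Treat the 3 copies of R as a single block. The multiset to arrange is then {RRR, I, M, O}, 4 items in all.
All 4 items are distinct, so there are (4)! = 24 arrangements.

24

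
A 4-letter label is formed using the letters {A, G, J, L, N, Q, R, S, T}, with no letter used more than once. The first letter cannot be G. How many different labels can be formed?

2688

The first letter has 9−1 = 8 choices (anything except G).
The remaining 3 letters are filled from the other 8 symbols without repetition: 8 × 7 × 6 = 336.
Total: 8 × 336 = 2688.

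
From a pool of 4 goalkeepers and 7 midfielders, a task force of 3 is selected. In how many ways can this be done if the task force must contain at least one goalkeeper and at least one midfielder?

126

Total 3-person selections from all 11: C(11,3) = 165.
Selections missing a whole group: no goalkeepers → C(7,3) = 35; no midfielders → C(4,3) = 4.
Both groups omitted at once is impossible, so 165 − 39 = 126.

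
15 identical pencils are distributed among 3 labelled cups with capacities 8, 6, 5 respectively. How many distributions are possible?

15

Without the upper bounds there are C(17,2) = 136 ways to split 15 among 3 cups.
Subtract solutions that violate a single cap (substitute x_i' = x_i − (cap_i+1)): x_1 ≥ 9 gives C(8,2) = 28; x_2 ≥ 7 gives C(10,2) = 45; x_3 ≥ 6 gives C(11,2) = 55. Together 128.
Add back pairs where two caps are both exceeded: 0 + 1 + 6 = 7.
By inclusion–exclusion the count is 136 − 128 + 7 = 15.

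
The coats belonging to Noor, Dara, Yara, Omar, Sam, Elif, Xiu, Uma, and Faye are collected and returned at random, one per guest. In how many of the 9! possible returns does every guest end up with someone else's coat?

Let Aᵢ be the assignments in which guest i gets their own coat. We want the size of the complement of A₁∪…∪A_9.
By inclusion–exclusion this is Σ_{j=0}^{9} (−1)^j C(9,j)·(9−j)!.
Computing: 362880 − 362880 + 181440 − 60480 + 15120 − 3024 + 504 − 72 + 9 − 1 = 133496.

133496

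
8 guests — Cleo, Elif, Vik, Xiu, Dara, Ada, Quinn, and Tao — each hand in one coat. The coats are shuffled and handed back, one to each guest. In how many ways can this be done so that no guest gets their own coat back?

14833

Count assignments avoiding every fixed point. For any j of the 8 guests fixed to their own coat, the other 8−j can be arranged in (8−j)! ways.
By inclusion–exclusion this is Σ_{j=0}^{8} (−1)^j C(8,j)·(8−j)!.
Computing: 40320 − 40320 + 20160 − 6720 + 1680 − 336 + 56 − 8 + 1 = 14833.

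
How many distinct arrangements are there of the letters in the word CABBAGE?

1260

Letter multiplicities in CABBAGE: A×2, B×2, C×1, E×1, G×1.
So there are 7! / (2!·2!) = 1260 distinguishable arrangements.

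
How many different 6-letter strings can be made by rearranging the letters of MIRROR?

120

MIRROR has 6 letters with R appearing 3 times.
Dividing 6! = 720 by 3! = 6 for the repeated letters gives 120.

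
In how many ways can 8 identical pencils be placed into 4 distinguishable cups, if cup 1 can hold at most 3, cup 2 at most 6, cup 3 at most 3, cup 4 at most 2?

Without the upper bounds there are C(11,3) = 165 ways to split 8 among 4 cups.
Subtract solutions that violate a single cap (substitute x_i' = x_i − (cap_i+1)): x_1 ≥ 4 gives C(7,3) = 35; x_2 ≥ 7 gives C(4,3) = 4; x_3 ≥ 4 gives C(7,3) = 35; x_4 ≥ 3 gives C(8,3) = 56. Together 130.
Add back pairs where two caps are both exceeded: 0 + 1 + 4 + 0 + 0 + 4 = 9.
By inclusion–exclusion the count is 165 − 130 + 9 = 44.

44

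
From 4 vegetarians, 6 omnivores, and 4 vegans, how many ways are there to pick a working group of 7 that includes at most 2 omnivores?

1016

Split by how many omnivores are chosen (0 through 2).
Sum: C(6,0)·C(8,7) + C(6,1)·C(8,6) + C(6,2)·C(8,5) = 8 + 168 + 840 = 1016.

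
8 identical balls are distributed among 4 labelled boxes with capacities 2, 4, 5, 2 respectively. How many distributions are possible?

Without the upper bounds there are C(11,3) = 165 ways to split 8 among 4 boxes.
Subtract solutions that violate a single cap (substitute x_i' = x_i − (cap_i+1)): x_1 ≥ 3 gives C(8,3) = 56; x_2 ≥ 5 gives C(6,3) = 20; x_3 ≥ 6 gives C(5,3) = 10; x_4 ≥ 3 gives C(8,3) = 56. Together 142.
Add back pairs where two caps are both exceeded: 1 + 0 + 10 + 0 + 1 + 0 = 12.
By inclusion–exclusion the count is 165 − 142 + 12 = 35.

35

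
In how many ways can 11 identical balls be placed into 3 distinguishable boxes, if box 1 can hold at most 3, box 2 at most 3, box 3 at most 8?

10

By stars and bars, unrestricted non-negative solutions to x_1+…+x_3 = 11 number C(11+2,2) = 78.
Subtract solutions that violate a single cap (substitute x_i' = x_i − (cap_i+1)): x_1 ≥ 4 gives C(9,2) = 36; x_2 ≥ 4 gives C(9,2) = 36; x_3 ≥ 9 gives C(4,2) = 6. Together 78.
Add back pairs where two caps are both exceeded: 10 + 0 + 0 = 10.
By inclusion–exclusion the count is 78 − 78 + 10 = 10.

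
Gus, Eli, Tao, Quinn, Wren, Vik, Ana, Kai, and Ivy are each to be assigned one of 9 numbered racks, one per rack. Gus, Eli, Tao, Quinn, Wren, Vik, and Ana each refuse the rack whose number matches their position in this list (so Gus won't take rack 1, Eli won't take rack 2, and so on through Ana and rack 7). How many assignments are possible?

165016

Let Aᵢ (for 1 ≤ i ≤ 7) be the placements that put person i in their forbidden rack. Any j of these fix j positions, leaving (9−j)! ways to fill the rest, and there are C(7,j) ways to pick which j.
By inclusion–exclusion, the number of valid placements is Σ_{j=0}^{7} (−1)^j C(7,j)·(9−j)!.
Computing: 362880 − 282240 + 105840 − 25200 + 4200 − 504 + 42 − 2 = 165016.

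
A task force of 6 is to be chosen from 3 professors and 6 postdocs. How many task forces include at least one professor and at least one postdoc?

83

Total 6-person selections from all 9: C(9,6) = 84.
Selections missing a whole group: no professors → C(6,6) = 1; no postdocs → C(3,6) = 0.
Both groups omitted at once is impossible, so 84 − 1 = 83.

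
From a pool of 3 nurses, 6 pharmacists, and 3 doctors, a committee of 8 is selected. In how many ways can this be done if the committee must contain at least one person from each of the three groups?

With no constraint there are C(12,8) = 495 possible selections.
Selections missing a whole group: no nurses → C(9,8) = 9; no pharmacists → C(6,8) = 0; no doctors → C(9,8) = 9.
Add back selections omitting two groups (i.e. drawn from a single group): C(3,8) + C(6,8) + C(3,8) = 0.
By inclusion–exclusion: 495 − 18 + 0 = 477.

477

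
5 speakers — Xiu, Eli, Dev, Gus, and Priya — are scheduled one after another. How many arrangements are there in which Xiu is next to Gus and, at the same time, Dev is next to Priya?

Treat {Xiu,Gus} as one block (2 orders) and {Dev,Priya} as another (2 orders).
That leaves 3 units to arrange: 2 × 2 × 3! = 4 × 6 = 24.

24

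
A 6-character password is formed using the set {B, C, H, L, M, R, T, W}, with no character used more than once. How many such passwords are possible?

20160

Choose and order 6 of the 8 symbols: the first character has 8 options, the next 7, and so on down to 3.
8 × 7 × 6 × 5 × 4 × 3 = 20160.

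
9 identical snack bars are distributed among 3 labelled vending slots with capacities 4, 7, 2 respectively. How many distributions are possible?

Without the upper bounds there are C(11,2) = 55 ways to split 9 among 3 vending slots.
Subtract solutions that violate a single cap (substitute x_i' = x_i − (cap_i+1)): x_1 ≥ 5 gives C(6,2) = 15; x_2 ≥ 8 gives C(3,2) = 3; x_3 ≥ 3 gives C(8,2) = 28. Together 46.
Add back pairs where two caps are both exceeded: 0 + 3 + 0 = 3.
By inclusion–exclusion the count is 55 − 46 + 3 = 12.

12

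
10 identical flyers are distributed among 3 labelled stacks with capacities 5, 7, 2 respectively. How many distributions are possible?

12

Ignoring the caps, the number of non-negative solutions to x_1+…+x_3 = 10 is C(12,2) = 66.
Subtract solutions that violate a single cap (substitute x_i' = x_i − (cap_i+1)): x_1 ≥ 6 gives C(6,2) = 15; x_2 ≥ 8 gives C(4,2) = 6; x_3 ≥ 3 gives C(9,2) = 36. Together 57.
Add back pairs where two caps are both exceeded: 0 + 3 + 0 = 3.
By inclusion–exclusion the count is 66 − 57 + 3 = 12.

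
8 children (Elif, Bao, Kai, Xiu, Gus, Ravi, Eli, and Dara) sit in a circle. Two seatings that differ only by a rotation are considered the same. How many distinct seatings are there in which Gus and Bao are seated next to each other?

Glue Gus and Bao into a block (2 internal orders). Seating 7 units around a circle gives (6)! arrangements.
So 2 × (6)! = 2 × 720 = 1440.

1440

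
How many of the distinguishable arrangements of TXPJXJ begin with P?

30

With the first slot taken by P, it remains to arrange the other 5 letters (TXJXJ).
Those 5 letters have J appearing twice and X appearing twice, giving (5)!/(2!·2!) = 30.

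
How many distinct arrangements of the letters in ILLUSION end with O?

1260

With the last slot taken by O, it remains to arrange the other 7 letters (ILLUSIN).
Those 7 letters have I appearing twice and L appearing twice, giving (7)!/(2!·2!) = 1260.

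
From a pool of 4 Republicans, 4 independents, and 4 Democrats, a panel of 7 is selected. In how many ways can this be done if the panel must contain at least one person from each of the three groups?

With no constraint there are C(12,7) = 792 possible selections.
Subtract selections that omit an entire group: no Republicans → C(8,7) = 8; no independents → C(8,7) = 8; no Democrats → C(8,7) = 8.
Add back selections omitting two groups (i.e. drawn from a single group): C(4,7) + C(4,7) + C(4,7) = 0.
By inclusion–exclusion: 792 − 24 + 0 = 768.

768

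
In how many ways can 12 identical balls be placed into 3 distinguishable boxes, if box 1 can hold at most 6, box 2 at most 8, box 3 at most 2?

12

Without the upper bounds there are C(14,2) = 91 ways to split 12 among 3 boxes.
Subtract solutions that violate a single cap (substitute x_i' = x_i − (cap_i+1)): x_1 ≥ 7 gives C(7,2) = 21; x_2 ≥ 9 gives C(5,2) = 10; x_3 ≥ 3 gives C(11,2) = 55. Together 86.
Add back pairs where two caps are both exceeded: 0 + 6 + 1 = 7.
By inclusion–exclusion the count is 91 − 86 + 7 = 12.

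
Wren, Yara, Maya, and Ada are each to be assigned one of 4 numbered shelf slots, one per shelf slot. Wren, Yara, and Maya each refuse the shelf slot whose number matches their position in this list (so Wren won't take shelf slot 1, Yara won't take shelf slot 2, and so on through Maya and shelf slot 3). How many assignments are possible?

Let Aᵢ (for i ∈ {1, 2, 3}) be the placements that put person i in their forbidden shelf slot. Any j of these fix j positions, leaving (4−j)! ways to fill the rest, and there are C(3,j) ways to pick which j.
By inclusion–exclusion, the number of valid placements is Σ_{j=0}^{3} (−1)^j C(3,j)·(4−j)!.
Computing: 24 − 18 + 6 − 1 = 11.

11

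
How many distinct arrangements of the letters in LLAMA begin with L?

With the first slot taken by L, it remains to arrange the other 4 letters (LAMA).
Those 4 letters have A appearing twice, giving (4)!/(2!) = 12.

12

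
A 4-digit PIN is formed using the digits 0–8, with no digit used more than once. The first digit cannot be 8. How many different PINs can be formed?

The first digit has 9−1 = 8 choices (anything except 8).
The remaining 3 digits are filled from the other 8 symbols without repetition: 8 × 7 × 6 = 336.
Total: 8 × 336 = 2688.

2688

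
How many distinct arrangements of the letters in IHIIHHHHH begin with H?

56

With the first slot taken by H, it remains to arrange the other 8 letters (IIIHHHHH).
Those 8 letters have H appearing 5 times and I appearing 3 times, giving (8)!/(5!·3!) = 56.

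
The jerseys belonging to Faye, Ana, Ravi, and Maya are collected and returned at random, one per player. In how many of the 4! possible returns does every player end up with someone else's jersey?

9

Let Aᵢ be the assignments in which player i gets their old jersey. We want the size of the complement of A₁∪…∪A_4.
By inclusion–exclusion this is Σ_{j=0}^{4} (−1)^j C(4,j)·(4−j)!.
Computing: 24 − 24 + 12 − 4 + 1 = 9.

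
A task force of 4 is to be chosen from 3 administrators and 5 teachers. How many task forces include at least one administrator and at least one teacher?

65

With no constraint there are C(8,4) = 70 possible selections.
Subtract selections that omit an entire group: no administrators → C(5,4) = 5; no teachers → C(3,4) = 0.
Both groups omitted at once is impossible, so 70 − 5 = 65.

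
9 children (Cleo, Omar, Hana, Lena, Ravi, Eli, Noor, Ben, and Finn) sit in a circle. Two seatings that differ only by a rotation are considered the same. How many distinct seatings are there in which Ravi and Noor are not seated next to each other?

30240

Without the restriction there are (8)! = 40320 seatings.
Seatings with Ravi beside Noor: treat them as a block with 2 internal orders, giving 2 × (7)! = 10080.
Subtracting, 40320 − 10080 = 30240.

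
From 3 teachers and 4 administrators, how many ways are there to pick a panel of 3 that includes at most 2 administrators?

31

Split by how many administrators are chosen (0 through 2).
Sum: C(4,0)·C(3,3) + C(4,1)·C(3,2) + C(4,2)·C(3,1) = 1 + 12 + 18 = 31.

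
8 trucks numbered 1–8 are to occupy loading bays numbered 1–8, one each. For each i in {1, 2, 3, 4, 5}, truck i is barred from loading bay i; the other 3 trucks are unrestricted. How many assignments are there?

Let Aᵢ (for 1 ≤ i ≤ 5) be the placements that put truck i in its forbidden loading bay. Any j of these fix j positions, leaving (8−j)! ways to fill the rest, and there are C(5,j) ways to pick which j.
By inclusion–exclusion, the number of valid placements is Σ_{j=0}^{5} (−1)^j C(5,j)·(8−j)!.
Computing: 40320 − 25200 + 7200 − 1200 + 120 − 6 = 21234.

21234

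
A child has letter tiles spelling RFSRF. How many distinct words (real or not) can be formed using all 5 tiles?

The 5 letters of RFSRF have repeats: F appearing twice and R appearing twice.
Dividing 5! = 120 by 2!·2! = 4 for the repeated letters gives 30.

30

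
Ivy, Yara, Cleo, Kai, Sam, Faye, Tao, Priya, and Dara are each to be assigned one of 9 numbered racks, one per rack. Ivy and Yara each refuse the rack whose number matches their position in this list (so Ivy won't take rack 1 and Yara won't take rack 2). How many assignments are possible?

287280

Let Aᵢ (for i ∈ {1, 2}) be the placements that put person i in their forbidden rack. Any j of these fix j positions, leaving (9−j)! ways to fill the rest, and there are C(2,j) ways to pick which j.
By inclusion–exclusion, the number of valid placements is Σ_{j=0}^{2} (−1)^j C(2,j)·(9−j)!.
Computing: 362880 − 80640 + 5040 = 287280.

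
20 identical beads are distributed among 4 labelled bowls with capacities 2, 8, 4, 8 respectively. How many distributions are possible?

Without the upper bounds there are C(23,3) = 1771 ways to split 20 among 4 bowls.
Subtract solutions that violate a single cap (substitute x_i' = x_i − (cap_i+1)): x_1 ≥ 3 gives C(20,3) = 1140; x_2 ≥ 9 gives C(14,3) = 364; x_3 ≥ 5 gives C(18,3) = 816; x_4 ≥ 9 gives C(14,3) = 364. Together 2684.
Add back pairs where two caps are both exceeded: 165 + 455 + 165 + 84 + 10 + 84 = 963.
Subtract triples: 20 + 0 + 20 + 0 = 40.
By inclusion–exclusion the count is 1771 − 2684 + 963 − 40 = 10.

10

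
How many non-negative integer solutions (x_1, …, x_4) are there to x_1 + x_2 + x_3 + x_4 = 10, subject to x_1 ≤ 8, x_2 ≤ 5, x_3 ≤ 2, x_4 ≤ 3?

68

Without the upper bounds there are C(13,3) = 286 ways to split 10 among 4 variables.
Subtract solutions that violate a single cap (substitute x_i' = x_i − (cap_i+1)): x_1 ≥ 9 gives C(4,3) = 4; x_2 ≥ 6 gives C(7,3) = 35; x_3 ≥ 3 gives C(10,3) = 120; x_4 ≥ 4 gives C(9,3) = 84. Together 243.
Add back pairs where two caps are both exceeded: 0 + 0 + 0 + 4 + 1 + 20 = 25.
By inclusion–exclusion the count is 286 − 243 + 25 = 68.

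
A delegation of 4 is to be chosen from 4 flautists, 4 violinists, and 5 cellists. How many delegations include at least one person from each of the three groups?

With no constraint there are C(13,4) = 715 possible selections.
Selections missing a whole group: no flautists → C(9,4) = 126; no violinists → C(9,4) = 126; no cellists → C(8,4) = 70.
Add back selections omitting two groups (i.e. drawn from a single group): C(4,4) + C(4,4) + C(5,4) = 7.
By inclusion–exclusion: 715 − 322 + 7 = 400.

400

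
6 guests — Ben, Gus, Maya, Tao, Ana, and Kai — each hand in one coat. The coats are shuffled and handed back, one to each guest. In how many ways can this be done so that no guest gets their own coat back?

Count assignments avoiding every fixed point. For any j of the 6 guests fixed to their own coat, the other 6−j can be arranged in (6−j)! ways.
By inclusion–exclusion this is Σ_{j=0}^{6} (−1)^j C(6,j)·(6−j)!.
Computing: 720 − 720 + 360 − 120 + 30 − 6 + 1 = 265.

265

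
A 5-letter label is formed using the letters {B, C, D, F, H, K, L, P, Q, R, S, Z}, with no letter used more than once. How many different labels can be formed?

95040

Choose and order 5 of the 12 symbols: the first letter has 12 options, the next 11, and so on down to 8.
That product is 12 × 11 × 10 × 9 × 8 = 95040.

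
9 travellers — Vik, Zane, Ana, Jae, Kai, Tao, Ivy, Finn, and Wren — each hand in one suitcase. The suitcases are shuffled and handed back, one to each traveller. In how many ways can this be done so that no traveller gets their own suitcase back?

133496

Count assignments avoiding every fixed point. For any j of the 9 travellers fixed to their own suitcase, the other 9−j can be arranged in (9−j)! ways.
By inclusion–exclusion this is Σ_{j=0}^{9} (−1)^j C(9,j)·(9−j)!.
Computing: 362880 − 362880 + 181440 − 60480 + 15120 − 3024 + 504 − 72 + 9 − 1 = 133496.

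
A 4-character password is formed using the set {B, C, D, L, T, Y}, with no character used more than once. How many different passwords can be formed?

360

This is a permutation of 4 out of 6: P(6,4) = 6!/2!.
That product is 6 × 5 × 4 × 3 = 360.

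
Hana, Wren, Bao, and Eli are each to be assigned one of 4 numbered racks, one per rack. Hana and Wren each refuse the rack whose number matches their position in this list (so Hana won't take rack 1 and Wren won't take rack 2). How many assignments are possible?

14

Let Aᵢ (for i ∈ {1, 2}) be the placements that put person i in their forbidden rack. Any j of these fix j positions, leaving (4−j)! ways to fill the rest, and there are C(2,j) ways to pick which j.
By inclusion–exclusion, the number of valid placements is Σ_{j=0}^{2} (−1)^j C(2,j)·(4−j)!.
Computing: 24 − 12 + 2 = 14.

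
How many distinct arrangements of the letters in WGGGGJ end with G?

20

Fix G in the last position and arrange the remaining 5 letters.
Those 5 letters have G appearing 3 times, giving (5)!/(3!) = 20.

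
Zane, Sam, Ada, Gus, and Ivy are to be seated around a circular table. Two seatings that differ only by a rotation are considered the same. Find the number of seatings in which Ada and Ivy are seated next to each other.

12

Glue Ada and Ivy into a block (2 internal orders). Seating 4 units around a circle gives (3)! arrangements.
So 2 × (3)! = 2 × 6 = 12.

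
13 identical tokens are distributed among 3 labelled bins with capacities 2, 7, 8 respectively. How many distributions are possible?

Without the upper bounds there are C(15,2) = 105 ways to split 13 among 3 bins.
Subtract solutions that violate a single cap (substitute x_i' = x_i − (cap_i+1)): x_1 ≥ 3 gives C(12,2) = 66; x_2 ≥ 8 gives C(7,2) = 21; x_3 ≥ 9 gives C(6,2) = 15. Together 102.
Add back pairs where two caps are both exceeded: 6 + 3 + 0 = 9.
By inclusion–exclusion the count is 105 − 102 + 9 = 12.

12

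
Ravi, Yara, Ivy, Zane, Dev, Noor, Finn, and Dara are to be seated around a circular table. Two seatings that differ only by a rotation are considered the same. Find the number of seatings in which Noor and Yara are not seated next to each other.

3600

Without the restriction there are (7)! = 5040 seatings.
Seatings with Noor beside Yara: treat them as a block with 2 internal orders, giving 2 × (6)! = 1440.
Subtracting, 5040 − 1440 = 3600.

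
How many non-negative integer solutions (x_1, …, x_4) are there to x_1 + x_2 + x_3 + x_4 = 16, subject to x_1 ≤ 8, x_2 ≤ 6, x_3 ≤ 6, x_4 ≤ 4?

Without the upper bounds there are C(19,3) = 969 ways to split 16 among 4 variables.
Subtract solutions that violate a single cap (substitute x_i' = x_i − (cap_i+1)): x_1 ≥ 9 gives C(10,3) = 120; x_2 ≥ 7 gives C(12,3) = 220; x_3 ≥ 7 gives C(12,3) = 220; x_4 ≥ 5 gives C(14,3) = 364. Together 924.
Add back pairs where two caps are both exceeded: 1 + 1 + 10 + 10 + 35 + 35 = 92.
By inclusion–exclusion the count is 969 − 924 + 92 = 137.

137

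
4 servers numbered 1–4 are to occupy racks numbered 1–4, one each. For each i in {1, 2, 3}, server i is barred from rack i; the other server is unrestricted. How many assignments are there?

Let Aᵢ (for i ∈ {1, 2, 3}) be the placements that put server i in its forbidden rack. Any j of these fix j positions, leaving (4−j)! ways to fill the rest, and there are C(3,j) ways to pick which j.
By inclusion–exclusion, the number of valid placements is Σ_{j=0}^{3} (−1)^j C(3,j)·(4−j)!.
Computing: 24 − 18 + 6 − 1 = 11.

11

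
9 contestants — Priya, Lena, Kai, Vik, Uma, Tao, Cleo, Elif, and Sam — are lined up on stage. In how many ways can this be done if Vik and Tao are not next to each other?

There are 9! = 362880 arrangements in all. If Vik and Tao are adjacent, merging them into one block gives 2·(8)! = 80640 arrangements.
Complementary counting: 362880 − 80640 = 282240.

282240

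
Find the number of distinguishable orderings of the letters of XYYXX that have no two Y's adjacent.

Total arrangements of XYYXX: 5!/(3!·2!) = 10.
Arrangements with the Y's together: treat YY as one letter, giving (4)!/(3!) = 4.
Hence 10 − 4 = 6.

6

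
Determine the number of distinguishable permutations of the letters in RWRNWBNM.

RWRNWBNM has 8 letters with N appearing twice, R appearing twice, and W appearing twice.
The number of distinct arrangements is 8!/(2!·2!·2!) = 40320/8 = 5040.

5040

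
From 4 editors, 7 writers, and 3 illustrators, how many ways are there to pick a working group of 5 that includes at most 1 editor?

1092

Split by how many editors are chosen (0 through 1).
Sum: C(4,0)·C(10,5) + C(4,1)·C(10,4) = 252 + 840 = 1092.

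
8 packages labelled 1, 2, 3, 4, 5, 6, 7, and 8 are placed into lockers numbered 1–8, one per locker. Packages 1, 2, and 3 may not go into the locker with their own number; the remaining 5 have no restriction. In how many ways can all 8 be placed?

Let Aᵢ (for i ∈ {1, 2, 3}) be the placements that put package i in its forbidden locker. Any j of these fix j positions, leaving (8−j)! ways to fill the rest, and there are C(3,j) ways to pick which j.
By inclusion–exclusion, the number of valid placements is Σ_{j=0}^{3} (−1)^j C(3,j)·(8−j)!.
Computing: 40320 − 15120 + 2160 − 120 = 27240.

27240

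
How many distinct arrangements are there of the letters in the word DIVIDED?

420

Letter multiplicities in DIVIDED: D×3, E×1, I×2, V×1.
The number of distinct arrangements is 7!/(3!·2!) = 5040/12 = 420.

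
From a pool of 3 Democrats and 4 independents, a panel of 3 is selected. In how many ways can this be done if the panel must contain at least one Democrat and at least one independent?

30

Unrestricted: C(7,3) = 35 ways to pick any 3 of the 7.
Subtract selections that omit an entire group: no Democrats → C(4,3) = 4; no independents → C(3,3) = 1.
Both groups omitted at once is impossible, so 35 − 5 = 30.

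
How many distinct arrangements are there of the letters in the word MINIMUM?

The 7 letters of MINIMUM have repeats: I appearing twice and M appearing 3 times.
Dividing 7! = 5040 by 3!·2! = 12 for the repeated letters gives 420.

420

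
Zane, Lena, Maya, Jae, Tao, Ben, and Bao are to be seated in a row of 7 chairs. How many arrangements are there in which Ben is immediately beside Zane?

Treat {Ben, Zane} as a single unit. There are 6 units to order, and the pair itself can be ordered 2 ways.
So the count is 2·(6)! = 1440.

1440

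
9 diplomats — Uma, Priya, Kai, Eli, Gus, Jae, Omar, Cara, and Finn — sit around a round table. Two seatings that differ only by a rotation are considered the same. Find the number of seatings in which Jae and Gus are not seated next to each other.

30240

Without the restriction there are (8)! = 40320 seatings.
Those with Jae next to Gus: fuse the pair into one unit and seat 8 units around a circle — 2·(7)! = 10080.
Subtracting, 40320 − 10080 = 30240.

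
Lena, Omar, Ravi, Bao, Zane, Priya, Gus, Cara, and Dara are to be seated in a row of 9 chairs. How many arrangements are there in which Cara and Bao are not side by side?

Of the 9! = 362880 arrangements, those with Cara and Bao adjacent number 2 × 8! = 80640 (treat the pair as a block with 2 internal orders).
Complementary counting: 362880 − 80640 = 282240.

282240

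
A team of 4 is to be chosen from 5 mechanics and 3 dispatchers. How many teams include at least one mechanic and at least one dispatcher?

65

With no constraint there are C(8,4) = 70 possible selections.
Selections missing a whole group: no mechanics → C(3,4) = 0; no dispatchers → C(5,4) = 5.
Both groups omitted at once is impossible, so 70 − 5 = 65.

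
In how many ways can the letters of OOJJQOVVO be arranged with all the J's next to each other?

Treat the 2 copies of J as a single block. The multiset to arrange is then {JJ, O, O, O, O, Q, V, V}, 8 items in all.
That gives (8)!/(4!·2!) = 840 arrangements.

840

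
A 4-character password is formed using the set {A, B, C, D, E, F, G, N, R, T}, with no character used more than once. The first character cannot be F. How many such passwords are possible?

4536

The first character has 10−1 = 9 choices (anything except F).
The remaining 3 characters are filled from the other 9 symbols without repetition: 9 × 8 × 7 = 504.
Total: 9 × 504 = 4536.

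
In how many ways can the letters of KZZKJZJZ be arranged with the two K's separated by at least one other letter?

There are 8!/(4!·2!·2!) = 420 arrangements of KZZKJZJZ in total.
Arrangements with the K's together: treat KK as one letter, giving (7)!/(4!·2!) = 105.
Hence 420 − 105 = 315.

315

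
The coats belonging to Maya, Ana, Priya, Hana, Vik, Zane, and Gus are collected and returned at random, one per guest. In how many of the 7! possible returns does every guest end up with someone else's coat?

1854

Count assignments avoiding every fixed point. For any j of the 7 guests fixed to their own coat, the other 7−j can be arranged in (7−j)! ways.
By inclusion–exclusion this is Σ_{j=0}^{7} (−1)^j C(7,j)·(7−j)!.
Computing: 5040 − 5040 + 2520 − 840 + 210 − 42 + 7 − 1 = 1854.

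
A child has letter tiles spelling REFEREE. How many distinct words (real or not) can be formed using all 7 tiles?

Letter multiplicities in REFEREE: E×4, F×1, R×2.
Dividing 7! = 5040 by 4!·2! = 48 for the repeated letters gives 105.

105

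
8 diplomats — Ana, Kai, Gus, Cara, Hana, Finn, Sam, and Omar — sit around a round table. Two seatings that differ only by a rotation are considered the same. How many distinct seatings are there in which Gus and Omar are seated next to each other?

Glue Gus and Omar into a block (2 internal orders). Seating 7 units around a circle gives (6)! arrangements.
So 2 × (6)! = 2 × 720 = 1440.

1440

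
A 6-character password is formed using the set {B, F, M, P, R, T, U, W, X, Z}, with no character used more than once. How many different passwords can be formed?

151200

This is a permutation of 6 out of 10: P(10,6) = 10!/4!.
That product is 10 × 9 × 8 × 7 × 6 × 5 = 151200.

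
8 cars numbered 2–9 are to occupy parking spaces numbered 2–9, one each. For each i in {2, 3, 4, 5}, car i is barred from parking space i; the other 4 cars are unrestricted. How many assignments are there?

24024

Let Aᵢ (for 2 ≤ i ≤ 5) be the placements that put car i in its forbidden parking space. Any j of these fix j positions, leaving (8−j)! ways to fill the rest, and there are C(4,j) ways to pick which j.
By inclusion–exclusion, the number of valid placements is Σ_{j=0}^{4} (−1)^j C(4,j)·(8−j)!.
Computing: 40320 − 20160 + 4320 − 480 + 24 = 24024.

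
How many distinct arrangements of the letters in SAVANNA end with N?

With the last slot taken by N, it remains to arrange the other 6 letters (SAVANA).
Those 6 letters have A appearing 3 times, giving (6)!/(3!) = 120.

120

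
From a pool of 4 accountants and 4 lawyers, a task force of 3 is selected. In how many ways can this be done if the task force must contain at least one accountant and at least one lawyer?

Total 3-person selections from all 8: C(8,3) = 56.
Subtract selections that omit an entire group: no accountants → C(4,3) = 4; no lawyers → C(4,3) = 4.
Both groups omitted at once is impossible, so 56 − 8 = 48.

48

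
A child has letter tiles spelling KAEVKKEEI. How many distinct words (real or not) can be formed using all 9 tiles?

The 9 letters of KAEVKKEEI have repeats: E appearing 3 times and K appearing 3 times.
Dividing 9! = 362880 by 3!·3! = 36 for the repeated letters gives 10080.

10080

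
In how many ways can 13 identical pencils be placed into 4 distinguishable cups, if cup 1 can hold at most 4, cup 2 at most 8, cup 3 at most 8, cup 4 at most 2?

103

By stars and bars, unrestricted non-negative solutions to x_1+…+x_4 = 13 number C(13+3,3) = 560.
Subtract solutions that violate a single cap (substitute x_i' = x_i − (cap_i+1)): x_1 ≥ 5 gives C(11,3) = 165; x_2 ≥ 9 gives C(7,3) = 35; x_3 ≥ 9 gives C(7,3) = 35; x_4 ≥ 3 gives C(13,3) = 286. Together 521.
Add back pairs where two caps are both exceeded: 0 + 0 + 56 + 0 + 4 + 4 = 64.
By inclusion–exclusion the count is 560 − 521 + 64 = 103.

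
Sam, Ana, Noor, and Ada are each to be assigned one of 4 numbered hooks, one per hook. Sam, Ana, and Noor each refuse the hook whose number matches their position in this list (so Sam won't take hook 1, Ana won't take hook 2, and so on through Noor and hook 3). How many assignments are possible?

Let Aᵢ (for i ∈ {1, 2, 3}) be the placements that put person i in their forbidden hook. Any j of these fix j positions, leaving (4−j)! ways to fill the rest, and there are C(3,j) ways to pick which j.
By inclusion–exclusion, the number of valid placements is Σ_{j=0}^{3} (−1)^j C(3,j)·(4−j)!.
Computing: 24 − 18 + 6 − 1 = 11.

11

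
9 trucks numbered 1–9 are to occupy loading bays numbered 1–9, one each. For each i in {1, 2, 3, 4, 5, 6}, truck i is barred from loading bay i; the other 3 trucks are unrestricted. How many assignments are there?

Let Aᵢ (for 1 ≤ i ≤ 6) be the placements that put truck i in its forbidden loading bay. Any j of these fix j positions, leaving (9−j)! ways to fill the rest, and there are C(6,j) ways to pick which j.
By inclusion–exclusion, the number of valid placements is Σ_{j=0}^{6} (−1)^j C(6,j)·(9−j)!.
Computing: 362880 − 241920 + 75600 − 14400 + 1800 − 144 + 6 = 183822.

183822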